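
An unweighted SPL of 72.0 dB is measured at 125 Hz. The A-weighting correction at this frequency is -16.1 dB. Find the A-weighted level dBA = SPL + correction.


A-weighting table: 125 Hz -> -16.1 dB correction
SPL_A = SPL + correction = 72.0 + (-16.1) = 55.9 dBA


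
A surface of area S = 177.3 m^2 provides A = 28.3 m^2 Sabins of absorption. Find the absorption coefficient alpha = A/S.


Absorption coefficient = absorbed power / incident power
alpha = A / S = 28.3 / 177.3 = 0.15962


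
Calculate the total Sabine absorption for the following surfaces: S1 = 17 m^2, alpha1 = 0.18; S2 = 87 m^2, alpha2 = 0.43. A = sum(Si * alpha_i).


17 * 0.18 = 3.06
87 * 0.43 = 37.41
A_total = 3.06 + 37.41 = 40.47 m^2


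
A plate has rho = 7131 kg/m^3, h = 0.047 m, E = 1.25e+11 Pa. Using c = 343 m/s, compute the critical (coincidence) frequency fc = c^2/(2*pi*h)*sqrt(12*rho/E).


12*rho/E = 12*7131/1.25e+11 = 6.84576e-07
sqrt(12*rho/E) = sqrt(6.84576e-07) = 0.000827391
c^2/(2*pi*h) = 343^2/(2*pi*0.047) = 398392
fc = 398392 * 0.000827391 = 329.63 Hz


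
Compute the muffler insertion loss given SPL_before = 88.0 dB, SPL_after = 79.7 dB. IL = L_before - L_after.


Insertion loss = SPL without muffler - SPL with muffler
IL = 88.0 - 79.7 = 8.3 dB


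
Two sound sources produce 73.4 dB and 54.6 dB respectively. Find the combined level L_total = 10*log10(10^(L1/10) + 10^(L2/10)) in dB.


10^(73.4/10) = 2.18776e+07
10^(54.6/10) = 288403
Sum = 2.18776e+07 + 288403 = 2.2166e+07
L_total = 10*log10(2.2166e+07) = 73.457 dB


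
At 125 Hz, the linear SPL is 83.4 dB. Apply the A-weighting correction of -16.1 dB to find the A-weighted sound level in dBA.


A-weighting table: 125 Hz -> -16.1 dB correction
SPL_A = SPL + correction = 83.4 + (-16.1) = 67.3 dBA


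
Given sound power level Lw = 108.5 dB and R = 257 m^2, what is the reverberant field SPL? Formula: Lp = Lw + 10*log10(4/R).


4/R = 4/257 = 0.0155642
Lp = 108.5 + 10*log10(0.0155642) = 90.421 dB


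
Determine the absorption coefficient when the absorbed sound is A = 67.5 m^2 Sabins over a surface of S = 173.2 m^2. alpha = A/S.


Absorption coefficient = absorbed power / incident power
alpha = A / S = 67.5 / 173.2 = 0.38972


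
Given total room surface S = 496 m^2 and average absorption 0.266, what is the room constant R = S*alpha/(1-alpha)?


R = 496 * 0.266 / (1 - 0.266) = 179.75 m^2


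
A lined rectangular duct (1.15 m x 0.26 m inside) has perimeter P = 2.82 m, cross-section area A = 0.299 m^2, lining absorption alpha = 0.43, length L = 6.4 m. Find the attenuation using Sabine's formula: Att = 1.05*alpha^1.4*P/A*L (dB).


alpha^1.4 = 0.43^1.4 = 0.3068
Attenuation rate = 1.05 * alpha^1.4 * P / A
= 1.05 * 0.3068 * 2.82 / 0.299 = 3.03824 dB/m
Total Att = 3.03824 * 6.4 = 19.445 dB


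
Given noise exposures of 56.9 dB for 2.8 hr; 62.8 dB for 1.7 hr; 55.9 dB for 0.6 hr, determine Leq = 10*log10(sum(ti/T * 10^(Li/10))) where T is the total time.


T_total = 2.8 + 1.7 + 0.6 = 5.1 hr
(2.8/5.1) * 10^(56.9/10) = 268898
(1.7/5.1) * 10^(62.8/10) = 635154
(0.6/5.1) * 10^(55.9/10) = 45770
Sum = 268898 + 635154 + 45770 = 949822
Leq = 10*log10(949822) = 59.776 dB


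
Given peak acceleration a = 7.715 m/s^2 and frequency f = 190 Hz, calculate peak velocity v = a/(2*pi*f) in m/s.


omega = 2*pi*f = 2*pi*190 = 1193.81 rad/s
v = a / omega = 7.715 / 1193.81 = 0.0064625 m/s


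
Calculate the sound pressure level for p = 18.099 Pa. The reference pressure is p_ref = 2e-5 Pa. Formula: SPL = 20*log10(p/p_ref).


p / p_ref = 18.099 / 2e-5 = 904950
SPL = 20 * log10(904950) = 119.13 dB


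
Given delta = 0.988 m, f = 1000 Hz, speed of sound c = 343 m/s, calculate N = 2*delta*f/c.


N = 2*delta*f/c = 2*delta/lambda, where lambda = c/f
lambda = 343 / 1000 = 0.343 m
N = 2 * 0.988 / 0.343 = 5.7609


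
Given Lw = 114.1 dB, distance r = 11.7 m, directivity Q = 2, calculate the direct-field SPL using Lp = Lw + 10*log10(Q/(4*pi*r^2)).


4*pi*r^2 = 4*pi*11.7^2 = 1720.21 m^2
Q / (4*pi*r^2) = 2 / 1720.21 = 0.00116265
Lp = 114.1 + 10*log10(0.00116265) = 84.754 dB


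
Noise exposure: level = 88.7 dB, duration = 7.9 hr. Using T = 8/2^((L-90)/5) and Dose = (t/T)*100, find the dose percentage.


T_allowed = 8 / 2^((88.7 - 90)/5) = 9.57983 hr
Dose = 7.9 / 9.57983 * 100 = 82.465 %


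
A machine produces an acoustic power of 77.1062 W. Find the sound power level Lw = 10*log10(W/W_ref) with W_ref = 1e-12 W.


W / W_ref = 77.1062 / 1e-12 = 7.71062e+13
Lw = 10 * log10(7.71062e+13) = 138.87 dB


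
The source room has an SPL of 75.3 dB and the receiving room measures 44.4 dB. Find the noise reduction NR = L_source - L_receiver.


NR = L_source - L_receiver (difference between source and receiving room levels)
NR = 75.3 - 44.4 = 30.9 dB


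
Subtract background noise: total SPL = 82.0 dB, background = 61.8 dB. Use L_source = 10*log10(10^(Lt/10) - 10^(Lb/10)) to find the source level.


10^(82.0/10) = 1.58489e+08
10^(61.8/10) = 1.51356e+06
Difference = 1.58489e+08 - 1.51356e+06 = 1.56975e+08
L_source = 10*log10(1.56975e+08) = 81.958 dB


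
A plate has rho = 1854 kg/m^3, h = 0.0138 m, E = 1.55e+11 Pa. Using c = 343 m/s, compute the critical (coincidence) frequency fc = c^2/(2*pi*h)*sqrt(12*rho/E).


12*rho/E = 12*1854/1.55e+11 = 1.43535e-07
sqrt(12*rho/E) = sqrt(1.43535e-07) = 0.00037886
c^2/(2*pi*h) = 343^2/(2*pi*0.0138) = 1.35684e+06
fc = 1.35684e+06 * 0.00037886 = 514.05 Hz


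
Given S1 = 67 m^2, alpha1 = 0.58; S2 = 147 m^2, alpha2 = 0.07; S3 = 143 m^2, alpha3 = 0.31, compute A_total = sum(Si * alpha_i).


67 * 0.58 = 38.86
147 * 0.07 = 10.29
143 * 0.31 = 44.33
A_total = 38.86 + 10.29 + 44.33 = 93.48 m^2


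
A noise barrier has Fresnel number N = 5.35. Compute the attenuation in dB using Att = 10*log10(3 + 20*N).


3 + 20*N = 3 + 20*5.35 = 110
Att = 10*log10(110) = 20.414 dB


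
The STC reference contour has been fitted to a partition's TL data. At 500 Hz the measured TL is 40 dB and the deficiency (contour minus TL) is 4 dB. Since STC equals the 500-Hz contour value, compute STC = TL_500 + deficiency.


By ASTM E413, STC = value of the fitted reference contour at 500 Hz.
Contour value at 500 Hz = TL_500 + deficiency = 40 + 4 = 44
STC = 44


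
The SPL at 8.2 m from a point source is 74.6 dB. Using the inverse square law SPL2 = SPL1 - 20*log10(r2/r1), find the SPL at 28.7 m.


r2/r1 = 28.7/8.2 = 3.5
Correction = 20*log10(3.5) = 10.8814 dB
SPL2 = 74.6 - 10.8814 = 63.719 dB


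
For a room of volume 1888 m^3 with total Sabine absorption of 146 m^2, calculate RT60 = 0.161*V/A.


RT60 = 0.161 * 1888 / 146 = 2.082 s


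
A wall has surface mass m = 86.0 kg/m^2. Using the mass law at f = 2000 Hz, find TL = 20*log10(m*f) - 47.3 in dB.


m * f = 86.0 * 2000 = 172000
20*log10(172000) = 104.711 dB
TL = 104.711 - 47.3 = 57.411 dB


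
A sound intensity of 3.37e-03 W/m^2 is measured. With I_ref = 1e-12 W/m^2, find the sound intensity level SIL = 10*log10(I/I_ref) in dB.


I / I_ref = 3.37e-03 / 1e-12 = 3.37e+09
SIL = 10 * log10(3.37e+09) = 95.276 dB


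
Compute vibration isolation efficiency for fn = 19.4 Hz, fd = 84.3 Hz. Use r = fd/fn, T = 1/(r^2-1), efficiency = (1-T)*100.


r = 84.3 / 19.4 = 4.34536
r^2 - 1 = 4.34536^2 - 1 = 17.8822
T = 1/17.8822 = 0.0559215
Efficiency = (1 - 0.0559215)*100 = 94.408 %


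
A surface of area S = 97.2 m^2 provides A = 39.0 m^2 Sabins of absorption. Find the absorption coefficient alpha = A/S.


Absorption coefficient = absorbed power / incident power
alpha = A / S = 39.0 / 97.2 = 0.40123


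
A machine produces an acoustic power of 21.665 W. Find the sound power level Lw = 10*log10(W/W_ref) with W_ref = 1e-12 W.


W / W_ref = 21.665 / 1e-12 = 2.1665e+13
Lw = 10 * log10(2.1665e+13) = 133.36 dB


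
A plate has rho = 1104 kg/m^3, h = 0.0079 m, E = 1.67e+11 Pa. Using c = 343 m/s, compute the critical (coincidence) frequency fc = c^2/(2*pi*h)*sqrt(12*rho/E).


12*rho/E = 12*1104/1.67e+11 = 7.93293e-08
sqrt(12*rho/E) = sqrt(7.93293e-08) = 0.000281655
c^2/(2*pi*h) = 343^2/(2*pi*0.0079) = 2.37018e+06
fc = 2.37018e+06 * 0.000281655 = 667.57 Hz


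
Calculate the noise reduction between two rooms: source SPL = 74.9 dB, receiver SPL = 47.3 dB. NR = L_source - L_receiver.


NR = L_source - L_receiver (difference between source and receiving room levels)
NR = 74.9 - 47.3 = 27.6 dB


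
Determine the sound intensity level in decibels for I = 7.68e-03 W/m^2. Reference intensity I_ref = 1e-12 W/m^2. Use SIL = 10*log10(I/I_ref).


I / I_ref = 7.68e-03 / 1e-12 = 7.68e+09
SIL = 10 * log10(7.68e+09) = 98.854 dB


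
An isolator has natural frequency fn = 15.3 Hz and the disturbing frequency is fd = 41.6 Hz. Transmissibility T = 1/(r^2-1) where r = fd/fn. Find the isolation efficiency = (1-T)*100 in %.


r = 41.6 / 15.3 = 2.71895
r^2 - 1 = 2.71895^2 - 1 = 6.39269
T = 1/6.39269 = 0.156429
Efficiency = (1 - 0.156429)*100 = 84.357 %


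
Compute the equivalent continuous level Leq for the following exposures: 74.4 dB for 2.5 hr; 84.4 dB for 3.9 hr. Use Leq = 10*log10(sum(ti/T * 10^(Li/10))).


T_total = 2.5 + 3.9 = 6.4 hr
(2.5/6.4) * 10^(74.4/10) = 1.07587e+07
(3.9/6.4) * 10^(84.4/10) = 1.67836e+08
Sum = 1.07587e+07 + 1.67836e+08 = 1.78595e+08
Leq = 10*log10(1.78595e+08) = 82.519 dB


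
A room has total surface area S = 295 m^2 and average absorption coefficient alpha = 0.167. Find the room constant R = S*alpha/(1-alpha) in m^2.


R = 295 * 0.167 / (1 - 0.167) = 59.142 m^2


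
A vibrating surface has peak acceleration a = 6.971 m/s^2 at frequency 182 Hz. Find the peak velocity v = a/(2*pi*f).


omega = 2*pi*f = 2*pi*182 = 1143.54 rad/s
v = a / omega = 6.971 / 1143.54 = 0.006096 m/s


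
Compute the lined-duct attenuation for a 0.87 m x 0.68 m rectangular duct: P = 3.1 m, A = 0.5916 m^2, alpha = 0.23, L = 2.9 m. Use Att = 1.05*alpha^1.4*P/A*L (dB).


alpha^1.4 = 0.23^1.4 = 0.127767
Attenuation rate = 1.05 * alpha^1.4 * P / A
= 1.05 * 0.127767 * 3.1 / 0.5916 = 0.702978 dB/m
Total Att = 0.702978 * 2.9 = 2.0386 dB


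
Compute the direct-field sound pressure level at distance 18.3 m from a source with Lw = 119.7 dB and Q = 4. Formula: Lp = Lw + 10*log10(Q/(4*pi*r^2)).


4*pi*r^2 = 4*pi*18.3^2 = 4208.35 m^2
Q / (4*pi*r^2) = 4 / 4208.35 = 0.000950491
Lp = 119.7 + 10*log10(0.000950491) = 89.479 dB


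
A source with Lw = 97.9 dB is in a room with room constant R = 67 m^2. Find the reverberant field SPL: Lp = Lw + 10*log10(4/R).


4/R = 4/67 = 0.0597015
Lp = 97.9 + 10*log10(0.0597015) = 85.66 dB


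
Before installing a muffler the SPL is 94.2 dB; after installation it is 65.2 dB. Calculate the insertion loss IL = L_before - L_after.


Insertion loss = SPL without muffler - SPL with muffler
IL = 94.2 - 65.2 = 29 dB


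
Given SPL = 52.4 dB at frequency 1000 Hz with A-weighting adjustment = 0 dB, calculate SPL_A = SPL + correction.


A-weighting table: 1000 Hz -> 0 dB correction
SPL_A = SPL + correction = 52.4 + (0) = 52.4 dBA


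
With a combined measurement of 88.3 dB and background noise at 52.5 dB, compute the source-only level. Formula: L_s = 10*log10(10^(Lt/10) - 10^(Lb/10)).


10^(88.3/10) = 6.76083e+08
10^(52.5/10) = 177828
Difference = 6.76083e+08 - 177828 = 6.75905e+08
L_source = 10*log10(6.75905e+08) = 88.299 dB


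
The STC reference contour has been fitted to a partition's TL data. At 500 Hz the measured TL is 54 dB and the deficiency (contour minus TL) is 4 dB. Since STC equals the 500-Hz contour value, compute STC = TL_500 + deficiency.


By ASTM E413, STC = value of the fitted reference contour at 500 Hz.
Contour value at 500 Hz = TL_500 + deficiency = 54 + 4 = 58
STC = 58


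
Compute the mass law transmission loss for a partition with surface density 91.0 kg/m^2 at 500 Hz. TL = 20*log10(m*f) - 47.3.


m * f = 91.0 * 500 = 45500
20*log10(45500) = 93.1602 dB
TL = 93.1602 - 47.3 = 45.86 dB


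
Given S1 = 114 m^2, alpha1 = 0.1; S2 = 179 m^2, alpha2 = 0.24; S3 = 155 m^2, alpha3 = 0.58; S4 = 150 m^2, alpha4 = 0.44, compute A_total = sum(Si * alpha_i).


114 * 0.1 = 11.4
179 * 0.24 = 42.96
155 * 0.58 = 89.9
150 * 0.44 = 66
A_total = 11.4 + 42.96 + 89.9 + 66 = 210.26 m^2


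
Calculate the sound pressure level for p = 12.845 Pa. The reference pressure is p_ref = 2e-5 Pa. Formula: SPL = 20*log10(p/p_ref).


p / p_ref = 12.845 / 2e-5 = 642250
SPL = 20 * log10(642250) = 116.15 dB


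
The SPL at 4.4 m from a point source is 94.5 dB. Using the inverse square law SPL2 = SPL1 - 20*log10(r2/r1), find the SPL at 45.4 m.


r2/r1 = 45.4/4.4 = 10.3182
Correction = 20*log10(10.3182) = 20.2721 dB
SPL2 = 94.5 - 20.2721 = 74.228 dB


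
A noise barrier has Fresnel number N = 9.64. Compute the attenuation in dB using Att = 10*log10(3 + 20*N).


3 + 20*N = 3 + 20*9.64 = 195.8
Att = 10*log10(195.8) = 22.918 dB


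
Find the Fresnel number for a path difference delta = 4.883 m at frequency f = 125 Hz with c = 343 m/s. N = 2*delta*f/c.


N = 2*delta*f/c = 2*delta/lambda, where lambda = c/f
lambda = 343 / 125 = 2.744 m
N = 2 * 4.883 / 2.744 = 3.559


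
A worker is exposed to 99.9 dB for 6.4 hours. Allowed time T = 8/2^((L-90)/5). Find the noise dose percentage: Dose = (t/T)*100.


T_allowed = 8 / 2^((99.9 - 90)/5) = 2.02792 hr
Dose = 6.4 / 2.02792 * 100 = 315.59 %


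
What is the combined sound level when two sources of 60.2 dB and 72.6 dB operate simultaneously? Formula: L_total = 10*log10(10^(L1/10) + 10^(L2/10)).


10^(60.2/10) = 1.04713e+06
10^(72.6/10) = 1.8197e+07
Sum = 1.04713e+06 + 1.8197e+07 = 1.92441e+07
L_total = 10*log10(1.92441e+07) = 72.843 dB


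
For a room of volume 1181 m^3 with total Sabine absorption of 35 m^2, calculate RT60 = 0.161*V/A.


RT60 = 0.161 * 1181 / 35 = 5.4326 s


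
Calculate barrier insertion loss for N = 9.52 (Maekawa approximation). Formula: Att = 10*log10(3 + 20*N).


3 + 20*N = 3 + 20*9.52 = 193.4
Att = 10*log10(193.4) = 22.865 dB


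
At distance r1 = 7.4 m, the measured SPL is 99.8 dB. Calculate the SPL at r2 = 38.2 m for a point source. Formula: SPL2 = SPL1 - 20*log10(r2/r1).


r2/r1 = 38.2/7.4 = 5.16216
Correction = 20*log10(5.16216) = 14.2566 dB
SPL2 = 99.8 - 14.2566 = 85.543 dB


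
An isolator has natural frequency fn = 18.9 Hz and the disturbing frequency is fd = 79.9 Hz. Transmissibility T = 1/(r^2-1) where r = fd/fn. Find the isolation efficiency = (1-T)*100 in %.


r = 79.9 / 18.9 = 4.22751
r^2 - 1 = 4.22751^2 - 1 = 16.8718
T = 1/16.8718 = 0.0592705
Efficiency = (1 - 0.0592705)*100 = 94.073 %


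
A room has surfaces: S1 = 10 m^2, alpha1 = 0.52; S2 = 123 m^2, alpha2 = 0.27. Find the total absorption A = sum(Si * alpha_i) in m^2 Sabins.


10 * 0.52 = 5.2
123 * 0.27 = 33.21
A_total = 5.2 + 33.21 = 38.41 m^2


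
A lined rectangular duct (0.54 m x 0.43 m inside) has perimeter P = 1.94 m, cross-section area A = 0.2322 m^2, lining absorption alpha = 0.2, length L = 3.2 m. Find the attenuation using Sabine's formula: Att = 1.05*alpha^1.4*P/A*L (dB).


alpha^1.4 = 0.2^1.4 = 0.105061
Attenuation rate = 1.05 * alpha^1.4 * P / A
= 1.05 * 0.105061 * 1.94 / 0.2322 = 0.921659 dB/m
Total Att = 0.921659 * 3.2 = 2.9493 dB


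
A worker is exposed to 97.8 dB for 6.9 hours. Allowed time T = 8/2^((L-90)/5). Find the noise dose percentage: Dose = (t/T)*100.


T_allowed = 8 / 2^((97.8 - 90)/5) = 2.71321 hr
Dose = 6.9 / 2.71321 * 100 = 254.31 %


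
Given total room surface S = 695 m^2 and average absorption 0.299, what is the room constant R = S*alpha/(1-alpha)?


R = 695 * 0.299 / (1 - 0.299) = 296.44 m^2


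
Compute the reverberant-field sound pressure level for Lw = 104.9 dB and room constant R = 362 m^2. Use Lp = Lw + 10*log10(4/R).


4/R = 4/362 = 0.0110497
Lp = 104.9 + 10*log10(0.0110497) = 85.334 dB


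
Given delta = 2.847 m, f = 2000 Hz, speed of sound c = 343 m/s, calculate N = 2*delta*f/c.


N = 2*delta*f/c = 2*delta/lambda, where lambda = c/f
lambda = 343 / 2000 = 0.1715 m
N = 2 * 2.847 / 0.1715 = 33.201


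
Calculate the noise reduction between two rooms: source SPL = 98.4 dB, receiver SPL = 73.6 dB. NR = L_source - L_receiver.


NR = L_source - L_receiver (difference between source and receiving room levels)
NR = 98.4 - 73.6 = 24.8 dB


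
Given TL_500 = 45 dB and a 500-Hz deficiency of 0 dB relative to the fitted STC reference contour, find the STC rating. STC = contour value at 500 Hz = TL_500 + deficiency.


By ASTM E413, STC = value of the fitted reference contour at 500 Hz.
Contour value at 500 Hz = TL_500 + deficiency = 45 + 0 = 45
STC = 45


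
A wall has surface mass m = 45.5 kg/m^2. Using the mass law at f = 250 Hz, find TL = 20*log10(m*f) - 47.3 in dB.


m * f = 45.5 * 250 = 11375
20*log10(11375) = 81.119 dB
TL = 81.119 - 47.3 = 33.819 dB


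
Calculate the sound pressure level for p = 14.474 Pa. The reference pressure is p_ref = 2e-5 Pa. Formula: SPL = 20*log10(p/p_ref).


p / p_ref = 14.474 / 2e-5 = 723700
SPL = 20 * log10(723700) = 117.19 dB


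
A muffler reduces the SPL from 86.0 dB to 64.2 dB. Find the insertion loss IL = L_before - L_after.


Insertion loss = SPL without muffler - SPL with muffler
IL = 86.0 - 64.2 = 21.8 dB


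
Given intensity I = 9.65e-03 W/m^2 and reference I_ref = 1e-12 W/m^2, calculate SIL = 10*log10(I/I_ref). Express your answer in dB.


I / I_ref = 9.65e-03 / 1e-12 = 9.65e+09
SIL = 10 * log10(9.65e+09) = 99.845 dB


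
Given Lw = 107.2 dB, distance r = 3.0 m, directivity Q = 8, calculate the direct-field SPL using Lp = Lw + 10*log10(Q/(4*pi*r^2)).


4*pi*r^2 = 4*pi*3.0^2 = 113.097 m^2
Q / (4*pi*r^2) = 8 / 113.097 = 0.0707357
Lp = 107.2 + 10*log10(0.0707357) = 95.696 dB


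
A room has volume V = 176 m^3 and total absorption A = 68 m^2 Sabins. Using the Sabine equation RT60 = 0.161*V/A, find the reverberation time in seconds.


RT60 = 0.161 * 176 / 68 = 0.41671 s


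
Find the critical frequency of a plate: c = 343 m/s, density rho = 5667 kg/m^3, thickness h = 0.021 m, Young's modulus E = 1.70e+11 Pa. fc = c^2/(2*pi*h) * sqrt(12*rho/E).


12*rho/E = 12*5667/1.70e+11 = 4.00024e-07
sqrt(12*rho/E) = sqrt(4.00024e-07) = 0.000632475
c^2/(2*pi*h) = 343^2/(2*pi*0.021) = 891639
fc = 891639 * 0.000632475 = 563.94 Hz


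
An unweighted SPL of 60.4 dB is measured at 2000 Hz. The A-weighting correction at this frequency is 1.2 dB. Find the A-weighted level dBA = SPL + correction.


A-weighting table: 2000 Hz -> 1.2 dB correction
SPL_A = SPL + correction = 60.4 + (1.2) = 61.6 dBA


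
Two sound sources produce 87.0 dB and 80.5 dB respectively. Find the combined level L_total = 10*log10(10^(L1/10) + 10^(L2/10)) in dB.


10^(87.0/10) = 5.01187e+08
10^(80.5/10) = 1.12202e+08
Sum = 5.01187e+08 + 1.12202e+08 = 6.13389e+08
L_total = 10*log10(6.13389e+08) = 87.877 dB


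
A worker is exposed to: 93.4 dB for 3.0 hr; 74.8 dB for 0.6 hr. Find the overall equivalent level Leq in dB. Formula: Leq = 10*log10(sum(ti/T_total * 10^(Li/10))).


T_total = 3.0 + 0.6 = 3.6 hr
(3.0/3.6) * 10^(93.4/10) = 1.82313e+09
(0.6/3.6) * 10^(74.8/10) = 5.03325e+06
Sum = 1.82313e+09 + 5.03325e+06 = 1.82816e+09
Leq = 10*log10(1.82816e+09) = 92.62 dB


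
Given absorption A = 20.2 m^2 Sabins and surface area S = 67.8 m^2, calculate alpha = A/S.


Absorption coefficient = absorbed power / incident power
alpha = A / S = 20.2 / 67.8 = 0.29794


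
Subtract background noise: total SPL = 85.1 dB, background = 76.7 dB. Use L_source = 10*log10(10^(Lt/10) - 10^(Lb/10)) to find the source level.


10^(85.1/10) = 3.23594e+08
10^(76.7/10) = 4.67735e+07
Difference = 3.23594e+08 - 4.67735e+07 = 2.7682e+08
L_source = 10*log10(2.7682e+08) = 84.422 dB


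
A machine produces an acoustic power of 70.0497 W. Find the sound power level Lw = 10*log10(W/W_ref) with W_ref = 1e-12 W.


W / W_ref = 70.0497 / 1e-12 = 7.00497e+13
Lw = 10 * log10(7.00497e+13) = 138.45 dB


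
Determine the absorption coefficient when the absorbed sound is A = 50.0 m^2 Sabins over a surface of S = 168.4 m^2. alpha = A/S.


Absorption coefficient = absorbed power / incident power
alpha = A / S = 50.0 / 168.4 = 0.29691


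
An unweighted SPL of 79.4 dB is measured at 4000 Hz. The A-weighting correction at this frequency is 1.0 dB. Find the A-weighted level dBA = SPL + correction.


A-weighting table: 4000 Hz -> 1.0 dB correction
SPL_A = SPL + correction = 79.4 + (1.0) = 80.4 dBA


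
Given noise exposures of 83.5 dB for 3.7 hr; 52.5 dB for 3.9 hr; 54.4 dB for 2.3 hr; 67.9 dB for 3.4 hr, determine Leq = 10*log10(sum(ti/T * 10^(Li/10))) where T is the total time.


T_total = 3.7 + 3.9 + 2.3 + 3.4 = 13.3 hr
(3.7/13.3) * 10^(83.5/10) = 6.22802e+07
(3.9/13.3) * 10^(52.5/10) = 52145
(2.3/13.3) * 10^(54.4/10) = 47629.5
(3.4/13.3) * 10^(67.9/10) = 1.57626e+06
Sum = 6.22802e+07 + 52145 + 47629.5 + 1.57626e+06 = 6.39562e+07
Leq = 10*log10(6.39562e+07) = 78.059 dB


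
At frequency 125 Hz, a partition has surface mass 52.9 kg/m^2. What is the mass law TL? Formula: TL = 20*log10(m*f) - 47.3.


m * f = 52.9 * 125 = 6612.5
20*log10(6612.5) = 76.4073 dB
TL = 76.4073 - 47.3 = 29.107 dB


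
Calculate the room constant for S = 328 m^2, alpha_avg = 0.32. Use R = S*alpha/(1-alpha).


R = 328 * 0.32 / (1 - 0.32) = 154.35 m^2


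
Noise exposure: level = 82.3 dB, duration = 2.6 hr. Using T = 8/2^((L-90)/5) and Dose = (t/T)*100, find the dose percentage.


T_allowed = 8 / 2^((82.3 - 90)/5) = 23.2636 hr
Dose = 2.6 / 23.2636 * 100 = 11.176 %


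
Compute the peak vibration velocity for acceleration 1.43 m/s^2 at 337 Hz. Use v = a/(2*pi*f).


omega = 2*pi*f = 2*pi*337 = 2117.43 rad/s
v = a / omega = 1.43 / 2117.43 = 0.00067535 m/s


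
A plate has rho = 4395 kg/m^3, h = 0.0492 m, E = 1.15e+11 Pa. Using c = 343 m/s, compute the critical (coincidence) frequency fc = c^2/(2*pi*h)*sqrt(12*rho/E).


12*rho/E = 12*4395/1.15e+11 = 4.58609e-07
sqrt(12*rho/E) = sqrt(4.58609e-07) = 0.000677207
c^2/(2*pi*h) = 343^2/(2*pi*0.0492) = 380578
fc = 380578 * 0.000677207 = 257.73 Hz


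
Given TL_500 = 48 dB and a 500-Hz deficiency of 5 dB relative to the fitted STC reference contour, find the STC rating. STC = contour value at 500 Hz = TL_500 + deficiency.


By ASTM E413, STC = value of the fitted reference contour at 500 Hz.
Contour value at 500 Hz = TL_500 + deficiency = 48 + 5 = 53
STC = 53


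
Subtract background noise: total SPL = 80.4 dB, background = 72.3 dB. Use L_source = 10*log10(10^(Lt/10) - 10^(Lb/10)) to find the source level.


10^(80.4/10) = 1.09648e+08
10^(72.3/10) = 1.69824e+07
Difference = 1.09648e+08 - 1.69824e+07 = 9.26656e+07
L_source = 10*log10(9.26656e+07) = 79.669 dB


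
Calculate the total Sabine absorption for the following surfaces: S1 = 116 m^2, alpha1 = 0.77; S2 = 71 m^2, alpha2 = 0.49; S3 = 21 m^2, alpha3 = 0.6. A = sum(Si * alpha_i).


116 * 0.77 = 89.32
71 * 0.49 = 34.79
21 * 0.6 = 12.6
A_total = 89.32 + 34.79 + 12.6 = 136.71 m^2


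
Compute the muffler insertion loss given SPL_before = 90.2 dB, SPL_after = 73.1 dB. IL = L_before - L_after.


Insertion loss = SPL without muffler - SPL with muffler
IL = 90.2 - 73.1 = 17.1 dB


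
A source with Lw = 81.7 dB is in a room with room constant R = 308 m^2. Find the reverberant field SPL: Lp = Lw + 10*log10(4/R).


4/R = 4/308 = 0.012987
Lp = 81.7 + 10*log10(0.012987) = 62.835 dB


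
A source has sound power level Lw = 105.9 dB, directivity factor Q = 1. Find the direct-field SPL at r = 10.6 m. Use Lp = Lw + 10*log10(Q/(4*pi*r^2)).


4*pi*r^2 = 4*pi*10.6^2 = 1411.96 m^2
Q / (4*pi*r^2) = 1 / 1411.96 = 0.000708235
Lp = 105.9 + 10*log10(0.000708235) = 74.402 dB


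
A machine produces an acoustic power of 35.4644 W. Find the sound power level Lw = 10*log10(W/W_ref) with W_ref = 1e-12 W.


W / W_ref = 35.4644 / 1e-12 = 3.54644e+13
Lw = 10 * log10(3.54644e+13) = 135.5 dB


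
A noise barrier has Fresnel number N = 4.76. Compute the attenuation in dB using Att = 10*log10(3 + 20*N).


3 + 20*N = 3 + 20*4.76 = 98.2
Att = 10*log10(98.2) = 19.921 dB


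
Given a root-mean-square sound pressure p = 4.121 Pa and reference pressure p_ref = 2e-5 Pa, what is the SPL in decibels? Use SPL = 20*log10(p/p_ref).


p / p_ref = 4.121 / 2e-5 = 206050
SPL = 20 * log10(206050) = 106.28 dB


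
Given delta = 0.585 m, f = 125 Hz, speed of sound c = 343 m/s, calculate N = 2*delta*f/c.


N = 2*delta*f/c = 2*delta/lambda, where lambda = c/f
lambda = 343 / 125 = 2.744 m
N = 2 * 0.585 / 2.744 = 0.42638


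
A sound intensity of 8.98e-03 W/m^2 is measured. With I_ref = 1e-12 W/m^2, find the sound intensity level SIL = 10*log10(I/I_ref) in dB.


I / I_ref = 8.98e-03 / 1e-12 = 8.98e+09
SIL = 10 * log10(8.98e+09) = 99.533 dB


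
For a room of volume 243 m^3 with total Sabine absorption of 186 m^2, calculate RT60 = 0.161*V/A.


RT60 = 0.161 * 243 / 186 = 0.21034 s


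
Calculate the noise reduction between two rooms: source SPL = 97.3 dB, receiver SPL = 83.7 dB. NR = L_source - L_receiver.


NR = L_source - L_receiver (difference between source and receiving room levels)
NR = 97.3 - 83.7 = 13.6 dB


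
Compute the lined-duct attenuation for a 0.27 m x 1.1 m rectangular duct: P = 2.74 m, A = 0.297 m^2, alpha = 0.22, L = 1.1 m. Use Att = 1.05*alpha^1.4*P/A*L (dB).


alpha^1.4 = 0.22^1.4 = 0.120058
Attenuation rate = 1.05 * alpha^1.4 * P / A
= 1.05 * 0.120058 * 2.74 / 0.297 = 1.16299 dB/m
Total Att = 1.16299 * 1.1 = 1.2793 dB


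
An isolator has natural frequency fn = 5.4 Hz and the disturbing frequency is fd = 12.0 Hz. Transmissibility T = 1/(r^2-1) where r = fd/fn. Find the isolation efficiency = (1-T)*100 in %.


r = 12.0 / 5.4 = 2.22222
r^2 - 1 = 2.22222^2 - 1 = 3.93826
T = 1/3.93826 = 0.253919
Efficiency = (1 - 0.253919)*100 = 74.608 %


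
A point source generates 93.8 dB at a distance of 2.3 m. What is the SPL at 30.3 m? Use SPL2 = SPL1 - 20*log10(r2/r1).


r2/r1 = 30.3/2.3 = 13.1739
Correction = 20*log10(13.1739) = 22.3943 dB
SPL2 = 93.8 - 22.3943 = 71.406 dB


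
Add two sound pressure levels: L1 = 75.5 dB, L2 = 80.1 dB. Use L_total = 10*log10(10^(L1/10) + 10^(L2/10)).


10^(75.5/10) = 3.54813e+07
10^(80.1/10) = 1.02329e+08
Sum = 3.54813e+07 + 1.02329e+08 = 1.3781e+08
L_total = 10*log10(1.3781e+08) = 81.393 dB


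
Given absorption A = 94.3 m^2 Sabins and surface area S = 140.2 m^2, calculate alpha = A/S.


Absorption coefficient = absorbed power / incident power
alpha = A / S = 94.3 / 140.2 = 0.67261


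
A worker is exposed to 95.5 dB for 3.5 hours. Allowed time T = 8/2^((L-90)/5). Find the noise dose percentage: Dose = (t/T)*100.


T_allowed = 8 / 2^((95.5 - 90)/5) = 3.73213 hr
Dose = 3.5 / 3.73213 * 100 = 93.78 %


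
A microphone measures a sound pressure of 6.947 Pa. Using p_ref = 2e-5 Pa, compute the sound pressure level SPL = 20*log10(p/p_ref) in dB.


p / p_ref = 6.947 / 2e-5 = 347350
SPL = 20 * log10(347350) = 110.82 dB


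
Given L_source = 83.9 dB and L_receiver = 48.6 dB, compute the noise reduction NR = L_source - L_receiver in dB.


NR = L_source - L_receiver (difference between source and receiving room levels)
NR = 83.9 - 48.6 = 35.3 dB


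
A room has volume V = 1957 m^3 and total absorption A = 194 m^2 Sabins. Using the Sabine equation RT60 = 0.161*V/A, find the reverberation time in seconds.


RT60 = 0.161 * 1957 / 194 = 1.6241 s


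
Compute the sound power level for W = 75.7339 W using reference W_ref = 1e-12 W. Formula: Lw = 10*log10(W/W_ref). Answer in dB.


W / W_ref = 75.7339 / 1e-12 = 7.57339e+13
Lw = 10 * log10(7.57339e+13) = 138.79 dB


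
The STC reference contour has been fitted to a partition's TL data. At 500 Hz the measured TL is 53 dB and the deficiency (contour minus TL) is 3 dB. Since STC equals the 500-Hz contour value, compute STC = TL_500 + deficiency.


By ASTM E413, STC = value of the fitted reference contour at 500 Hz.
Contour value at 500 Hz = TL_500 + deficiency = 53 + 3 = 56
STC = 56


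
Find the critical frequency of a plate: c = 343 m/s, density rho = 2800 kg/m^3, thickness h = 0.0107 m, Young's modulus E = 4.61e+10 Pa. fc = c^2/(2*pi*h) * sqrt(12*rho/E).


12*rho/E = 12*2800/4.61e+10 = 7.2885e-07
sqrt(12*rho/E) = sqrt(7.2885e-07) = 0.000853727
c^2/(2*pi*h) = 343^2/(2*pi*0.0107) = 1.74995e+06
fc = 1.74995e+06 * 0.000853727 = 1494 Hz


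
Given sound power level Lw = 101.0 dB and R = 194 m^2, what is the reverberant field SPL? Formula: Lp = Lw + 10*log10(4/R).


4/R = 4/194 = 0.0206186
Lp = 101.0 + 10*log10(0.0206186) = 84.143 dB


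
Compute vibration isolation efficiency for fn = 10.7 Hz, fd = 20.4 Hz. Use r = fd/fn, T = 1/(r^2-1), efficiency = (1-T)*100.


r = 20.4 / 10.7 = 1.90654
r^2 - 1 = 1.90654^2 - 1 = 2.63489
T = 1/2.63489 = 0.379522
Efficiency = (1 - 0.379522)*100 = 62.048 %


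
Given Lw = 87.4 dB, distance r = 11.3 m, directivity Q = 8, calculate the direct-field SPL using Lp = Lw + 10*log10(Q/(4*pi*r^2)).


4*pi*r^2 = 4*pi*11.3^2 = 1604.6 m^2
Q / (4*pi*r^2) = 8 / 1604.6 = 0.00498567
Lp = 87.4 + 10*log10(0.00498567) = 64.377 dB


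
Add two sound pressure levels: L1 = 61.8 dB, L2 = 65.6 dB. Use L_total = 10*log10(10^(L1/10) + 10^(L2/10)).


10^(61.8/10) = 1.51356e+06
10^(65.6/10) = 3.63078e+06
Sum = 1.51356e+06 + 3.63078e+06 = 5.14434e+06
L_total = 10*log10(5.14434e+06) = 67.113 dB


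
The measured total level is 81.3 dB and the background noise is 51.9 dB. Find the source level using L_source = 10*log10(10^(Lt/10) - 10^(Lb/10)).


10^(81.3/10) = 1.34896e+08
10^(51.9/10) = 154882
Difference = 1.34896e+08 - 154882 = 1.34741e+08
L_source = 10*log10(1.34741e+08) = 81.295 dB


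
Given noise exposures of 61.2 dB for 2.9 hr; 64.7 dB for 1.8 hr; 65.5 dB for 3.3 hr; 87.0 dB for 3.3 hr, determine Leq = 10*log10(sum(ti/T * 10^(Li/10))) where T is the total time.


T_total = 2.9 + 1.8 + 3.3 + 3.3 = 11.3 hr
(2.9/11.3) * 10^(61.2/10) = 338314
(1.8/11.3) * 10^(64.7/10) = 470104
(3.3/11.3) * 10^(65.5/10) = 1.03618e+06
(3.3/11.3) * 10^(87.0/10) = 1.46364e+08
Sum = 338314 + 470104 + 1.03618e+06 + 1.46364e+08 = 1.48209e+08
Leq = 10*log10(1.48209e+08) = 81.709 dB


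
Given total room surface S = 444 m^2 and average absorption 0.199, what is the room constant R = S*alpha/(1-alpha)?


R = 444 * 0.199 / (1 - 0.199) = 110.31 m^2


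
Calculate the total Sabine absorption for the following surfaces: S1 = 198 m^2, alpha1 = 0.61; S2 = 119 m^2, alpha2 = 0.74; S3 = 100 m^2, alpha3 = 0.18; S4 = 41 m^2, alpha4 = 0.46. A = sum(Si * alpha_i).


198 * 0.61 = 120.78
119 * 0.74 = 88.06
100 * 0.18 = 18
41 * 0.46 = 18.86
A_total = 120.78 + 88.06 + 18 + 18.86 = 245.7 m^2


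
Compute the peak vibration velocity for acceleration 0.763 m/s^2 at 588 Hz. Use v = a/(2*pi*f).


omega = 2*pi*f = 2*pi*588 = 3694.51 rad/s
v = a / omega = 0.763 / 3694.51 = 0.00020652 m/s


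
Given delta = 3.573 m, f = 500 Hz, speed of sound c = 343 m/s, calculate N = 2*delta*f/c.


N = 2*delta*f/c = 2*delta/lambda, where lambda = c/f
lambda = 343 / 500 = 0.686 m
N = 2 * 3.573 / 0.686 = 10.417


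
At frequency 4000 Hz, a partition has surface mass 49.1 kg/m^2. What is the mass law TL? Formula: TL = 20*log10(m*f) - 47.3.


m * f = 49.1 * 4000 = 196400
20*log10(196400) = 105.863 dB
TL = 105.863 - 47.3 = 58.563 dB


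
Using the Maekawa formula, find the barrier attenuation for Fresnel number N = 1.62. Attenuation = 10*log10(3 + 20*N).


3 + 20*N = 3 + 20*1.62 = 35.4
Att = 10*log10(35.4) = 15.49 dB


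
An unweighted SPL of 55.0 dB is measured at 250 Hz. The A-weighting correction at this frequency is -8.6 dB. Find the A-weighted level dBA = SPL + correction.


A-weighting table: 250 Hz -> -8.6 dB correction
SPL_A = SPL + correction = 55.0 + (-8.6) = 46.4 dBA


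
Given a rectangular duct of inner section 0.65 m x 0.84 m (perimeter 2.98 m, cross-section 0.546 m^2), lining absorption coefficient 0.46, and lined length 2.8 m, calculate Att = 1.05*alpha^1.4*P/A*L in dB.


alpha^1.4 = 0.46^1.4 = 0.337179
Attenuation rate = 1.05 * alpha^1.4 * P / A
= 1.05 * 0.337179 * 2.98 / 0.546 = 1.9323 dB/m
Total Att = 1.9323 * 2.8 = 5.4104 dB


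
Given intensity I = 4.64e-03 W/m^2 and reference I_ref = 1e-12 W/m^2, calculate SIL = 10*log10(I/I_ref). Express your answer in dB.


I / I_ref = 4.64e-03 / 1e-12 = 4.64e+09
SIL = 10 * log10(4.64e+09) = 96.665 dB


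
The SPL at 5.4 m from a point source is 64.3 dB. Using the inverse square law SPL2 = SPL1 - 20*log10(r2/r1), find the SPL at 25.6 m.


r2/r1 = 25.6/5.4 = 4.74074
Correction = 20*log10(4.74074) = 13.5169 dB
SPL2 = 64.3 - 13.5169 = 50.783 dB


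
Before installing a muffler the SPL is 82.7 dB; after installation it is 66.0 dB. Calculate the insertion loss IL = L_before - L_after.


Insertion loss = SPL without muffler - SPL with muffler
IL = 82.7 - 66.0 = 16.7 dB


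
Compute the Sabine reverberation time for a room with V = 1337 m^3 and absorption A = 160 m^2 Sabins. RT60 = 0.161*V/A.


RT60 = 0.161 * 1337 / 160 = 1.3454 s


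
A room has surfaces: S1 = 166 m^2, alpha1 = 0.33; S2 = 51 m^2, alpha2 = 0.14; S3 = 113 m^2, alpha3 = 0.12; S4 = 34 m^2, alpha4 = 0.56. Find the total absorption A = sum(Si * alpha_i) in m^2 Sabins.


166 * 0.33 = 54.78
51 * 0.14 = 7.14
113 * 0.12 = 13.56
34 * 0.56 = 19.04
A_total = 54.78 + 7.14 + 13.56 + 19.04 = 94.52 m^2


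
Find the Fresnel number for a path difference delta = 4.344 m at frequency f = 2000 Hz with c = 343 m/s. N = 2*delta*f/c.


N = 2*delta*f/c = 2*delta/lambda, where lambda = c/f
lambda = 343 / 2000 = 0.1715 m
N = 2 * 4.344 / 0.1715 = 50.659


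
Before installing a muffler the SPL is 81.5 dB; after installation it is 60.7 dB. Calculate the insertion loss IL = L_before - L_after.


Insertion loss = SPL without muffler - SPL with muffler
IL = 81.5 - 60.7 = 20.8 dB


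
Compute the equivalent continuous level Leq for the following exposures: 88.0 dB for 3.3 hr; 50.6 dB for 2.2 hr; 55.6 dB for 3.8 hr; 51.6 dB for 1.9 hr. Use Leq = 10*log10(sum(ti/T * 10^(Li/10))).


T_total = 3.3 + 2.2 + 3.8 + 1.9 = 11.2 hr
(3.3/11.2) * 10^(88.0/10) = 1.85907e+08
(2.2/11.2) * 10^(50.6/10) = 22553
(3.8/11.2) * 10^(55.6/10) = 123187
(1.9/11.2) * 10^(51.6/10) = 24520.9
Sum = 1.85907e+08 + 22553 + 123187 + 24520.9 = 1.86077e+08
Leq = 10*log10(1.86077e+08) = 82.697 dB


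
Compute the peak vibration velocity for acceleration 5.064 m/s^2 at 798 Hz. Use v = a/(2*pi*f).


omega = 2*pi*f = 2*pi*798 = 5013.98 rad/s
v = a / omega = 5.064 / 5013.98 = 0.00101 m/s


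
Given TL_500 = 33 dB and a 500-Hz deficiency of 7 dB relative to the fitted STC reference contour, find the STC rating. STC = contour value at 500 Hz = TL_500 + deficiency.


By ASTM E413, STC = value of the fitted reference contour at 500 Hz.
Contour value at 500 Hz = TL_500 + deficiency = 33 + 7 = 40
STC = 40


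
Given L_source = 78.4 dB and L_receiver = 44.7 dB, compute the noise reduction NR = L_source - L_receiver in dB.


NR = L_source - L_receiver (difference between source and receiving room levels)
NR = 78.4 - 44.7 = 33.7 dB


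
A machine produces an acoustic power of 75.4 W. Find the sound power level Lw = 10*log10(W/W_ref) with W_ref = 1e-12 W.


W / W_ref = 75.4 / 1e-12 = 7.54e+13
Lw = 10 * log10(7.54e+13) = 138.77 dB


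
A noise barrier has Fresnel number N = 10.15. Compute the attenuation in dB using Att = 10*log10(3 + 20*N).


3 + 20*N = 3 + 20*10.15 = 206
Att = 10*log10(206) = 23.139 dB


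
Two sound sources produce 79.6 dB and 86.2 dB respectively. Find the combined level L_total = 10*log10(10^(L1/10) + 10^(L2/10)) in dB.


10^(79.6/10) = 9.12011e+07
10^(86.2/10) = 4.16869e+08
Sum = 9.12011e+07 + 4.16869e+08 = 5.0807e+08
L_total = 10*log10(5.0807e+08) = 87.059 dB


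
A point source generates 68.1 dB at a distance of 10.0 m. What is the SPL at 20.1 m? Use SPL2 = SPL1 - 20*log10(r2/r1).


r2/r1 = 20.1/10.0 = 2.01
Correction = 20*log10(2.01) = 6.06392 dB
SPL2 = 68.1 - 6.06392 = 62.036 dB


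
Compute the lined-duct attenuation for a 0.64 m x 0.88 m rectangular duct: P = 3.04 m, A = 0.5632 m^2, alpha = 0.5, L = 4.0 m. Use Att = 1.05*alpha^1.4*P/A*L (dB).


alpha^1.4 = 0.5^1.4 = 0.378929
Attenuation rate = 1.05 * alpha^1.4 * P / A
= 1.05 * 0.378929 * 3.04 / 0.5632 = 2.14762 dB/m
Total Att = 2.14762 * 4.0 = 8.5905 dB


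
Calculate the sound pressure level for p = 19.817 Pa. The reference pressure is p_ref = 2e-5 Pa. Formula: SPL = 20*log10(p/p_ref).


p / p_ref = 19.817 / 2e-5 = 990850
SPL = 20 * log10(990850) = 119.92 dB


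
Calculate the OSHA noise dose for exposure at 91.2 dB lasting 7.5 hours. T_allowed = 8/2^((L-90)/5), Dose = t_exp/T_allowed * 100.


T_allowed = 8 / 2^((91.2 - 90)/5) = 6.77396 hr
Dose = 7.5 / 6.77396 * 100 = 110.72 %


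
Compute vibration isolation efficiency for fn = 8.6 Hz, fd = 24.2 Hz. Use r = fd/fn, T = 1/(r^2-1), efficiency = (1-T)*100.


r = 24.2 / 8.6 = 2.81395
r^2 - 1 = 2.81395^2 - 1 = 6.91831
T = 1/6.91831 = 0.144544
Efficiency = (1 - 0.144544)*100 = 85.546 %


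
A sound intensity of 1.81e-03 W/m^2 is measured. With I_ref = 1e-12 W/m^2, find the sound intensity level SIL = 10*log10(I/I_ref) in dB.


I / I_ref = 1.81e-03 / 1e-12 = 1.81e+09
SIL = 10 * log10(1.81e+09) = 92.577 dB


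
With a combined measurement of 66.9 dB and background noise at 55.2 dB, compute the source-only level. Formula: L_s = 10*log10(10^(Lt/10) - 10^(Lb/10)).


10^(66.9/10) = 4.89779e+06
10^(55.2/10) = 331131
Difference = 4.89779e+06 - 331131 = 4.56666e+06
L_source = 10*log10(4.56666e+06) = 66.596 dB


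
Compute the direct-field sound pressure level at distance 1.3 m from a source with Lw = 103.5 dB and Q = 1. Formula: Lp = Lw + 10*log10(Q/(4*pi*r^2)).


4*pi*r^2 = 4*pi*1.3^2 = 21.2372 m^2
Q / (4*pi*r^2) = 1 / 21.2372 = 0.0470872
Lp = 103.5 + 10*log10(0.0470872) = 90.229 dB


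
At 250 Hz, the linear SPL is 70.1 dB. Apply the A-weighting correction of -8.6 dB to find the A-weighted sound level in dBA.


A-weighting table: 250 Hz -> -8.6 dB correction
SPL_A = SPL + correction = 70.1 + (-8.6) = 61.5 dBA


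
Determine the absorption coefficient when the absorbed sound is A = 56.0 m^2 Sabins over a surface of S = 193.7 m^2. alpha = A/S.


Absorption coefficient = absorbed power / incident power
alpha = A / S = 56.0 / 193.7 = 0.28911


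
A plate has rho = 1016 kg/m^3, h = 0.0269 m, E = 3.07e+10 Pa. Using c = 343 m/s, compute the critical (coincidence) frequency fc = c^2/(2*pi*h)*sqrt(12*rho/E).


12*rho/E = 12*1016/3.07e+10 = 3.97134e-07
sqrt(12*rho/E) = sqrt(3.97134e-07) = 0.000630186
c^2/(2*pi*h) = 343^2/(2*pi*0.0269) = 696075
fc = 696075 * 0.000630186 = 438.66 Hz


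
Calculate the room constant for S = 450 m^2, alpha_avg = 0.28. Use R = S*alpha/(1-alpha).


R = 450 * 0.28 / (1 - 0.28) = 175 m^2


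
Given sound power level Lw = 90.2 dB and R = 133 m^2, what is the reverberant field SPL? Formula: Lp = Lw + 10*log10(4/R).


4/R = 4/133 = 0.0300752
Lp = 90.2 + 10*log10(0.0300752) = 74.982 dB


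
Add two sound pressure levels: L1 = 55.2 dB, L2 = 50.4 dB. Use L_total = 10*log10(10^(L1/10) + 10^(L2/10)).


10^(55.2/10) = 331131
10^(50.4/10) = 109648
Sum = 331131 + 109648 = 440779
L_total = 10*log10(440779) = 56.442 dB


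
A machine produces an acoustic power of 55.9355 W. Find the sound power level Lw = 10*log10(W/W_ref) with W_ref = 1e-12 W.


W / W_ref = 55.9355 / 1e-12 = 5.59355e+13
Lw = 10 * log10(5.59355e+13) = 137.48 dB


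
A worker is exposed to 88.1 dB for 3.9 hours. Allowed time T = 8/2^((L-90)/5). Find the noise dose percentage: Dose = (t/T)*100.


T_allowed = 8 / 2^((88.1 - 90)/5) = 10.4107 hr
Dose = 3.9 / 10.4107 * 100 = 37.461 %


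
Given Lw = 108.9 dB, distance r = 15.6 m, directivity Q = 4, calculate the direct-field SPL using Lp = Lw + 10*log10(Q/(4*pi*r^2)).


4*pi*r^2 = 4*pi*15.6^2 = 3058.15 m^2
Q / (4*pi*r^2) = 4 / 3058.15 = 0.00130798
Lp = 108.9 + 10*log10(0.00130798) = 80.066 dB
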